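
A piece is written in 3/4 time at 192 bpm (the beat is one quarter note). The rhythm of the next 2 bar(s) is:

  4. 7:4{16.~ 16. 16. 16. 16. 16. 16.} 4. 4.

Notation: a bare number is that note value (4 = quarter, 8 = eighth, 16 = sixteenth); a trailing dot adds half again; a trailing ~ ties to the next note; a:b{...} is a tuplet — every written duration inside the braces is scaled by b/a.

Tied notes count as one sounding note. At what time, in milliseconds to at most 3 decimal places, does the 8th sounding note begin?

1. 0.0ms @ 0 + 468.75ms (3/2)
2. 468.75ms @ 3/2 + 133.929ms (3/7)
3. 602.679ms @ 27/14 + 66.964ms (3/14)
4. 669.643ms @ 15/7 + 66.964ms (3/14)
5. 736.607ms @ 33/14 + 66.964ms (3/14)
6. 803.571ms @ 18/7 + 66.964ms (3/14)
7. 870.536ms @ 39/14 + 66.964ms (3/14)
8. 937.5ms @ 3 + 468.75ms (3/2)
9. 1406.25ms @ 9/2 + 468.75ms (3/2)

note 8 onset = 3b = 937.5ms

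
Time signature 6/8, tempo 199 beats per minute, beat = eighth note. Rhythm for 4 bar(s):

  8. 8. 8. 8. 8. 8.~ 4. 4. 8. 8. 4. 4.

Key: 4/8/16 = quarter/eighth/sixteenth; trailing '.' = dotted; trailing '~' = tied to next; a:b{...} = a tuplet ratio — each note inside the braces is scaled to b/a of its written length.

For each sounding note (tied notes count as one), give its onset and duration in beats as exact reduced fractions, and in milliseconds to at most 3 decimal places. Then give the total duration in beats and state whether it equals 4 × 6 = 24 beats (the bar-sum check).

1) 0.0ms=0b +452.261ms=3/2b
2) 452.261ms=3/2b +452.261ms=3/2b
3) 904.523ms=3b +452.261ms=3/2b
4) 1356.784ms=9/2b +452.261ms=3/2b
5) 1809.045ms=6b +452.261ms=3/2b
6) 2261.307ms=15/2b +1356.784ms=9/2b
7) 3618.09ms=12b +904.523ms=3b
8) 4522.613ms=15b +452.261ms=3/2b
9) 4974.874ms=33/2b +452.261ms=3/2b
10) 5427.136ms=18b +904.523ms=3b
11) 6331.658ms=21b +904.523ms=3b
Σ=24b of 24 (199bpm 6/8) — PASS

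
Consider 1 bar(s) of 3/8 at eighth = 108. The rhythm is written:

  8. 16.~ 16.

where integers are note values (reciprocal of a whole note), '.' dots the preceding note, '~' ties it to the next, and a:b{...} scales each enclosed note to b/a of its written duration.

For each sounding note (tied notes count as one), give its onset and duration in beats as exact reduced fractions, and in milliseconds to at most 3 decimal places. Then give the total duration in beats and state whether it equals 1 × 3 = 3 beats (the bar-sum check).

1) 0.0ms=0b +833.333ms=3/2b
2) 833.333ms=3/2b +833.333ms=3/2b
Σ=3b of 3 (108bpm 3/8) — PASS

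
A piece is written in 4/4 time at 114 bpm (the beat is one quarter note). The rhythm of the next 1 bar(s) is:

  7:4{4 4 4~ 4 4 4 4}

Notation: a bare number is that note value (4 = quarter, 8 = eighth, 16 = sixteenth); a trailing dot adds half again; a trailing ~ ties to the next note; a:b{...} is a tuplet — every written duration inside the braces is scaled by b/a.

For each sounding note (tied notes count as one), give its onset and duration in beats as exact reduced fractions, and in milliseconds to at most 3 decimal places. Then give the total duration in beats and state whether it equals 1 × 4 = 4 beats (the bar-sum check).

1) 0.0ms=0b +300.752ms=4/7b
2) 300.752ms=4/7b +300.752ms=4/7b
3) 601.504ms=8/7b +601.504ms=8/7b
4) 1203.008ms=16/7b +300.752ms=4/7b
5) 1503.759ms=20/7b +300.752ms=4/7b
6) 1804.511ms=24/7b +300.752ms=4/7b
Σ=4b of 4 (114bpm 4/4) — PASS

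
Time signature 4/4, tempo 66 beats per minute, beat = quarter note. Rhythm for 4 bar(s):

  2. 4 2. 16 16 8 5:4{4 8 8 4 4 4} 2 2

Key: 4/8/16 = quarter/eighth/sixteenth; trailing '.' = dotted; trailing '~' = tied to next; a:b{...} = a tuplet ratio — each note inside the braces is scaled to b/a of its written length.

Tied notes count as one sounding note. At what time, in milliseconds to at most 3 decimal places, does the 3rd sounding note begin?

note 3 onset = 4b = 3636.364ms

1. 0.0ms @ 0 + 2727.273ms (3)
2. 2727.273ms @ 3 + 909.091ms (1)
3. 3636.364ms @ 4 + 2727.273ms (3)
4. 6363.636ms @ 7 + 227.273ms (1/4)
5. 6590.909ms @ 29/4 + 227.273ms (1/4)
6. 6818.182ms @ 15/2 + 454.545ms (1/2)
7. 7272.727ms @ 8 + 727.273ms (4/5)
8. 8000.0ms @ 44/5 + 363.636ms (2/5)
9. 8363.636ms @ 46/5 + 363.636ms (2/5)
10. 8727.273ms @ 48/5 + 727.273ms (4/5)
11. 9454.545ms @ 52/5 + 727.273ms (4/5)
12. 10181.818ms @ 56/5 + 727.273ms (4/5)
13. 10909.091ms @ 12 + 1818.182ms (2)
14. 12727.273ms @ 14 + 1818.182ms (2)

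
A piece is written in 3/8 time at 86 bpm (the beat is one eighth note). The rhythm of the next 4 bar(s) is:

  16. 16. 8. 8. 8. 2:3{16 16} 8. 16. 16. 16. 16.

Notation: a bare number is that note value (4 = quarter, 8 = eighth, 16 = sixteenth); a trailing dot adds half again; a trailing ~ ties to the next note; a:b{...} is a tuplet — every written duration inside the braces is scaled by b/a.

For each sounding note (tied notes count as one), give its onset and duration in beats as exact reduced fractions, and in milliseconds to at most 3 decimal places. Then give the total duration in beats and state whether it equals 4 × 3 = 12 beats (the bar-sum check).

1) 0.0ms=0b +523.256ms=3/4b
2) 523.256ms=3/4b +523.256ms=3/4b
3) 1046.512ms=3/2b +1046.512ms=3/2b
4) 2093.023ms=3b +1046.512ms=3/2b
5) 3139.535ms=9/2b +1046.512ms=3/2b
6) 4186.047ms=6b +523.256ms=3/4b
7) 4709.302ms=27/4b +523.256ms=3/4b
8) 5232.558ms=15/2b +1046.512ms=3/2b
9) 6279.07ms=9b +523.256ms=3/4b
10) 6802.326ms=39/4b +523.256ms=3/4b
11) 7325.581ms=21/2b +523.256ms=3/4b
12) 7848.837ms=45/4b +523.256ms=3/4b
Σ=12b of 12 (86bpm 3/8) — PASS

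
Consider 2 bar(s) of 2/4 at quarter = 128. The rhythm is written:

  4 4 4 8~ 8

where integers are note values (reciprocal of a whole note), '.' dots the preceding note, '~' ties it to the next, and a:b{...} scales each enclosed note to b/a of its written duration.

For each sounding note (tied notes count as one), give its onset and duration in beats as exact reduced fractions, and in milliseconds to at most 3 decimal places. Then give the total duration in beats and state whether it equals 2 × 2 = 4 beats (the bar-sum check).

1) 0.0ms=0b +468.75ms=1b
2) 468.75ms=1b +468.75ms=1b
3) 937.5ms=2b +468.75ms=1b
4) 1406.25ms=3b +468.75ms=1b
Σ=4b of 4 (128bpm 2/4) — PASS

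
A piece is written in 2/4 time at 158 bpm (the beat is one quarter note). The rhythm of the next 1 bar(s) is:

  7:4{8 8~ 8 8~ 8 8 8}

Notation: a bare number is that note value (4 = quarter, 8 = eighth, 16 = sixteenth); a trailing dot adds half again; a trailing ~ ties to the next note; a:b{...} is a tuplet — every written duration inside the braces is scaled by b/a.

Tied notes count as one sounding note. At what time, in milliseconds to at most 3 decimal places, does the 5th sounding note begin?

1. 0.0ms @ 0 + 108.499ms (2/7)
2. 108.499ms @ 2/7 + 216.998ms (4/7)
3. 325.497ms @ 6/7 + 216.998ms (4/7)
4. 542.495ms @ 10/7 + 108.499ms (2/7)
5. 650.995ms @ 12/7 + 108.499ms (2/7)

note 5 onset = 12/7b = 650.995ms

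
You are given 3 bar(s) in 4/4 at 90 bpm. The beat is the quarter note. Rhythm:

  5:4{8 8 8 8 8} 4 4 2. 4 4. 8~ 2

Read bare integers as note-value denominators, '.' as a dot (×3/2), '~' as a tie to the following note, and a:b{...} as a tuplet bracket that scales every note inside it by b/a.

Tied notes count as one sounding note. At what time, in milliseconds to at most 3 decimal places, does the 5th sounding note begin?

1. 0.0ms @ 0 + 266.667ms (2/5)
2. 266.667ms @ 2/5 + 266.667ms (2/5)
3. 533.333ms @ 4/5 + 266.667ms (2/5)
4. 800.0ms @ 6/5 + 266.667ms (2/5)
5. 1066.667ms @ 8/5 + 266.667ms (2/5)
6. 1333.333ms @ 2 + 666.667ms (1)
7. 2000.0ms @ 3 + 666.667ms (1)
8. 2666.667ms @ 4 + 2000.0ms (3)
9. 4666.667ms @ 7 + 666.667ms (1)
10. 5333.333ms @ 8 + 1000.0ms (3/2)
11. 6333.333ms @ 19/2 + 1666.667ms (5/2)

note 5 onset = 8/5b = 1066.667ms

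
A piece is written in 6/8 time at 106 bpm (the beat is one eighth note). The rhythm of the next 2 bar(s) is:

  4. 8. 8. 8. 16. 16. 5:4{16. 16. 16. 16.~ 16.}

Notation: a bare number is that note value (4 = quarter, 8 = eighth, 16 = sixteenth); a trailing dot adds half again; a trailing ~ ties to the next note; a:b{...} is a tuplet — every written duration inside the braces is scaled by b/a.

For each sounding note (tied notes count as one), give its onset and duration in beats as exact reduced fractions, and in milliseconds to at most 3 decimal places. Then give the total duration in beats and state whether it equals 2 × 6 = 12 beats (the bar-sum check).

1) 0.0ms=0b +1698.113ms=3b
2) 1698.113ms=3b +849.057ms=3/2b
3) 2547.17ms=9/2b +849.057ms=3/2b
4) 3396.226ms=6b +849.057ms=3/2b
5) 4245.283ms=15/2b +424.528ms=3/4b
6) 4669.811ms=33/4b +424.528ms=3/4b
7) 5094.34ms=9b +339.623ms=3/5b
8) 5433.962ms=48/5b +339.623ms=3/5b
9) 5773.585ms=51/5b +339.623ms=3/5b
10) 6113.208ms=54/5b +679.245ms=6/5b
Σ=12b of 12 (106bpm 6/8) — PASS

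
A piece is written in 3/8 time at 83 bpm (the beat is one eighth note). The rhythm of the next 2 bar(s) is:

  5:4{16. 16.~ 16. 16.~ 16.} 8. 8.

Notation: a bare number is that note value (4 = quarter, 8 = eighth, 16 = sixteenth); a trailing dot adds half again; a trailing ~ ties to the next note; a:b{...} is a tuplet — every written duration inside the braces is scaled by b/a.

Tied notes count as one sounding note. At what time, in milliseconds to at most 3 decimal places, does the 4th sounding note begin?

1. 0.0ms @ 0 + 433.735ms (3/5)
2. 433.735ms @ 3/5 + 867.47ms (6/5)
3. 1301.205ms @ 9/5 + 867.47ms (6/5)
4. 2168.675ms @ 3 + 1084.337ms (3/2)
5. 3253.012ms @ 9/2 + 1084.337ms (3/2)

note 4 onset = 3b = 2168.675ms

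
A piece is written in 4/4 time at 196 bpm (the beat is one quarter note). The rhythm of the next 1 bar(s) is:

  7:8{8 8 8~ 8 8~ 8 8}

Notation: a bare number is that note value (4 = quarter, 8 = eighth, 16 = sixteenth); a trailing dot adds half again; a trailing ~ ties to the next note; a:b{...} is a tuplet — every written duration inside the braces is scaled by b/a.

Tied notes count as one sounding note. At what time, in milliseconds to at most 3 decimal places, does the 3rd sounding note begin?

note 3 onset = 8/7b = 349.854ms

1. 0.0ms @ 0 + 174.927ms (4/7)
2. 174.927ms @ 4/7 + 174.927ms (4/7)
3. 349.854ms @ 8/7 + 349.854ms (8/7)
4. 699.708ms @ 16/7 + 349.854ms (8/7)
5. 1049.563ms @ 24/7 + 174.927ms (4/7)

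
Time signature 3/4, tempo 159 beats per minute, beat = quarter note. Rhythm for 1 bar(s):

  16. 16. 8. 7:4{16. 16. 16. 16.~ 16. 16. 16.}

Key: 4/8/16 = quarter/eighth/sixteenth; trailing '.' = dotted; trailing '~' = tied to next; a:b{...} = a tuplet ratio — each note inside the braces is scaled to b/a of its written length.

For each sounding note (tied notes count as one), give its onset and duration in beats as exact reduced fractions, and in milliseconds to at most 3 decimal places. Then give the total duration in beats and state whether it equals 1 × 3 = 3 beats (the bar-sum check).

1) 0.0ms=0b +141.509ms=3/8b
2) 141.509ms=3/8b +141.509ms=3/8b
3) 283.019ms=3/4b +283.019ms=3/4b
4) 566.038ms=3/2b +80.863ms=3/14b
5) 646.9ms=12/7b +80.863ms=3/14b
6) 727.763ms=27/14b +80.863ms=3/14b
7) 808.625ms=15/7b +161.725ms=3/7b
8) 970.35ms=18/7b +80.863ms=3/14b
9) 1051.213ms=39/14b +80.863ms=3/14b
Σ=3b of 3 (159bpm 3/4) — PASS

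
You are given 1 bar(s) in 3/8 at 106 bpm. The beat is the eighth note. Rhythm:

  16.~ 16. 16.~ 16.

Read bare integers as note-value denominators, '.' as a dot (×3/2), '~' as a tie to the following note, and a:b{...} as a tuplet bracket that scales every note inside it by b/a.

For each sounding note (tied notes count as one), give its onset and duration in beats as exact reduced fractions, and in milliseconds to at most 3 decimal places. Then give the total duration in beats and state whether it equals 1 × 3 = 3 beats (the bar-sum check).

1) 0.0ms=0b +849.057ms=3/2b
2) 849.057ms=3/2b +849.057ms=3/2b
Σ=3b of 3 (106bpm 3/8) — PASS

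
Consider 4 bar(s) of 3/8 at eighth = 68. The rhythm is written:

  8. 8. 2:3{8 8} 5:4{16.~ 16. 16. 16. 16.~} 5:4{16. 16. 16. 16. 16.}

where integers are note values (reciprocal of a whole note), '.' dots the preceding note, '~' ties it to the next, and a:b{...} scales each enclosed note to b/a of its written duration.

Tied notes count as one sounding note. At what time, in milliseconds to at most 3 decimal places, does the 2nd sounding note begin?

note 2 onset = 3/2b = 1323.529ms

1. 0.0ms @ 0 + 1323.529ms (3/2)
2. 1323.529ms @ 3/2 + 1323.529ms (3/2)
3. 2647.059ms @ 3 + 1323.529ms (3/2)
4. 3970.588ms @ 9/2 + 1323.529ms (3/2)
5. 5294.118ms @ 6 + 1058.824ms (6/5)
6. 6352.941ms @ 36/5 + 529.412ms (3/5)
7. 6882.353ms @ 39/5 + 529.412ms (3/5)
8. 7411.765ms @ 42/5 + 1058.824ms (6/5)
9. 8470.588ms @ 48/5 + 529.412ms (3/5)
10. 9000.0ms @ 51/5 + 529.412ms (3/5)
11. 9529.412ms @ 54/5 + 529.412ms (3/5)
12. 10058.824ms @ 57/5 + 529.412ms (3/5)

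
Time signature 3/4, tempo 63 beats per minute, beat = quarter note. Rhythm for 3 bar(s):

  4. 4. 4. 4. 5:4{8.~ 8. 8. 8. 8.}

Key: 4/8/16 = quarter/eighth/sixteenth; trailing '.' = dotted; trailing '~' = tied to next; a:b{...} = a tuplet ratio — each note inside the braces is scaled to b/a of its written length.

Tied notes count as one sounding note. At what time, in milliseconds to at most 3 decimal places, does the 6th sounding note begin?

1. 0.0ms @ 0 + 1428.571ms (3/2)
2. 1428.571ms @ 3/2 + 1428.571ms (3/2)
3. 2857.143ms @ 3 + 1428.571ms (3/2)
4. 4285.714ms @ 9/2 + 1428.571ms (3/2)
5. 5714.286ms @ 6 + 1142.857ms (6/5)
6. 6857.143ms @ 36/5 + 571.429ms (3/5)
7. 7428.571ms @ 39/5 + 571.429ms (3/5)
8. 8000.0ms @ 42/5 + 571.429ms (3/5)

note 6 onset = 36/5b = 6857.143ms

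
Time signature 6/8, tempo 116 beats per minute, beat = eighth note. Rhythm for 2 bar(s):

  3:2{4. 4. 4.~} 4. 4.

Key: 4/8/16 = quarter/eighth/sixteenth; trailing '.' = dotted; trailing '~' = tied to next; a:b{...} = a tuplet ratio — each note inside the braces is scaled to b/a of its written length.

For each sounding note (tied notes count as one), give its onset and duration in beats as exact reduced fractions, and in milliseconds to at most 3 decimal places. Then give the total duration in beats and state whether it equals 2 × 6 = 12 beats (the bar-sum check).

1) 0.0ms=0b +1034.483ms=2b
2) 1034.483ms=2b +1034.483ms=2b
3) 2068.966ms=4b +2586.207ms=5b
4) 4655.172ms=9b +1551.724ms=3b
Σ=12b of 12 (116bpm 6/8) — PASS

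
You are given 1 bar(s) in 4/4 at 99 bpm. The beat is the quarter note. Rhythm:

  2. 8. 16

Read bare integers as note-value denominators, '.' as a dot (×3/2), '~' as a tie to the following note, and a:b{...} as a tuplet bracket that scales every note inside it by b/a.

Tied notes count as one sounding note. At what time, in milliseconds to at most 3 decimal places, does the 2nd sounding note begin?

1. 0.0ms @ 0 + 1818.182ms (3)
2. 1818.182ms @ 3 + 454.545ms (3/4)
3. 2272.727ms @ 15/4 + 151.515ms (1/4)

note 2 onset = 3b = 1818.182ms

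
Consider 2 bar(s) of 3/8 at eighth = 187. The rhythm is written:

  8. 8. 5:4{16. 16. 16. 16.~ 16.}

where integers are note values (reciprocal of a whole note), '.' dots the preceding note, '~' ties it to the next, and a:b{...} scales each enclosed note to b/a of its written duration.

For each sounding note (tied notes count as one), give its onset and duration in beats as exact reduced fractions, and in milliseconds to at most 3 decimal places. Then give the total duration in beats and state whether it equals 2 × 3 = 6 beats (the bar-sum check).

1) 0.0ms=0b +481.283ms=3/2b
2) 481.283ms=3/2b +481.283ms=3/2b
3) 962.567ms=3b +192.513ms=3/5b
4) 1155.08ms=18/5b +192.513ms=3/5b
5) 1347.594ms=21/5b +192.513ms=3/5b
6) 1540.107ms=24/5b +385.027ms=6/5b
Σ=6b of 6 (187bpm 3/8) — PASS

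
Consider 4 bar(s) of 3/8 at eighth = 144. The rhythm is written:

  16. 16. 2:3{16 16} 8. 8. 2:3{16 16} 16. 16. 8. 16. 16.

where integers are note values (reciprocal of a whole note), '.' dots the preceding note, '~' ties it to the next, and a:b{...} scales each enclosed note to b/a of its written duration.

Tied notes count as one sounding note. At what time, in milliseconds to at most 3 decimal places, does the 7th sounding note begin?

1. 0.0ms @ 0 + 312.5ms (3/4)
2. 312.5ms @ 3/4 + 312.5ms (3/4)
3. 625.0ms @ 3/2 + 312.5ms (3/4)
4. 937.5ms @ 9/4 + 312.5ms (3/4)
5. 1250.0ms @ 3 + 625.0ms (3/2)
6. 1875.0ms @ 9/2 + 625.0ms (3/2)
7. 2500.0ms @ 6 + 312.5ms (3/4)
8. 2812.5ms @ 27/4 + 312.5ms (3/4)
9. 3125.0ms @ 15/2 + 312.5ms (3/4)
10. 3437.5ms @ 33/4 + 312.5ms (3/4)
11. 3750.0ms @ 9 + 625.0ms (3/2)
12. 4375.0ms @ 21/2 + 312.5ms (3/4)
13. 4687.5ms @ 45/4 + 312.5ms (3/4)

note 7 onset = 6b = 2500.0ms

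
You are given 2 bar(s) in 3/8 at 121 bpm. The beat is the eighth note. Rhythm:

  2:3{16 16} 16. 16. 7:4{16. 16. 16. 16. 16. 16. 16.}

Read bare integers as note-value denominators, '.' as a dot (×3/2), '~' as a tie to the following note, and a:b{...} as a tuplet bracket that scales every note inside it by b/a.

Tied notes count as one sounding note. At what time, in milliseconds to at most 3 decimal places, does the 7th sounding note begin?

note 7 onset = 27/7b = 1912.633ms

1. 0.0ms @ 0 + 371.901ms (3/4)
2. 371.901ms @ 3/4 + 371.901ms (3/4)
3. 743.802ms @ 3/2 + 371.901ms (3/4)
4. 1115.702ms @ 9/4 + 371.901ms (3/4)
5. 1487.603ms @ 3 + 212.515ms (3/7)
6. 1700.118ms @ 24/7 + 212.515ms (3/7)
7. 1912.633ms @ 27/7 + 212.515ms (3/7)
8. 2125.148ms @ 30/7 + 212.515ms (3/7)
9. 2337.662ms @ 33/7 + 212.515ms (3/7)
10. 2550.177ms @ 36/7 + 212.515ms (3/7)
11. 2762.692ms @ 39/7 + 212.515ms (3/7)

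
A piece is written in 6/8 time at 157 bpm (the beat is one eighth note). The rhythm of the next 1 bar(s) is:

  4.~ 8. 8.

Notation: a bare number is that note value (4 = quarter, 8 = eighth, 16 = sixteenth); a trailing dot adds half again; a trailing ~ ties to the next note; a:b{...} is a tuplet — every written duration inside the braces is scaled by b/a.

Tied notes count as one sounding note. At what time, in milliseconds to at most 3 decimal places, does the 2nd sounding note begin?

note 2 onset = 9/2b = 1719.745ms

1. 0.0ms @ 0 + 1719.745ms (9/2)
2. 1719.745ms @ 9/2 + 573.248ms (3/2)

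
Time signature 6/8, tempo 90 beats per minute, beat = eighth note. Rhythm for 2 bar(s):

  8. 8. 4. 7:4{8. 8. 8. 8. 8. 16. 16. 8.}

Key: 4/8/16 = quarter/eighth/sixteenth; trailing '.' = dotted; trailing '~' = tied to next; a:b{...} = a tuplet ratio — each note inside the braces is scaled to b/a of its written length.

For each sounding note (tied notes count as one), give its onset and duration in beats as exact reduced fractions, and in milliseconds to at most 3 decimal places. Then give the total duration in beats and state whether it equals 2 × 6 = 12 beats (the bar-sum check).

1) 0.0ms=0b +1000.0ms=3/2b
2) 1000.0ms=3/2b +1000.0ms=3/2b
3) 2000.0ms=3b +2000.0ms=3b
4) 4000.0ms=6b +571.429ms=6/7b
5) 4571.429ms=48/7b +571.429ms=6/7b
6) 5142.857ms=54/7b +571.429ms=6/7b
7) 5714.286ms=60/7b +571.429ms=6/7b
8) 6285.714ms=66/7b +571.429ms=6/7b
9) 6857.143ms=72/7b +285.714ms=3/7b
10) 7142.857ms=75/7b +285.714ms=3/7b
11) 7428.571ms=78/7b +571.429ms=6/7b
Σ=12b of 12 (90bpm 6/8) — PASS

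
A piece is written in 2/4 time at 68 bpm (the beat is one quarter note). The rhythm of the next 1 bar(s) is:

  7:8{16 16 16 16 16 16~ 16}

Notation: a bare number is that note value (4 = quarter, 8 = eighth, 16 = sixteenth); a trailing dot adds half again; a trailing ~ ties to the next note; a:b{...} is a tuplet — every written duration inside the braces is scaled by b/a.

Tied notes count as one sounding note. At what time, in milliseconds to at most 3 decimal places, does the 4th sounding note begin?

note 4 onset = 6/7b = 756.303ms

1. 0.0ms @ 0 + 252.101ms (2/7)
2. 252.101ms @ 2/7 + 252.101ms (2/7)
3. 504.202ms @ 4/7 + 252.101ms (2/7)
4. 756.303ms @ 6/7 + 252.101ms (2/7)
5. 1008.403ms @ 8/7 + 252.101ms (2/7)
6. 1260.504ms @ 10/7 + 504.202ms (4/7)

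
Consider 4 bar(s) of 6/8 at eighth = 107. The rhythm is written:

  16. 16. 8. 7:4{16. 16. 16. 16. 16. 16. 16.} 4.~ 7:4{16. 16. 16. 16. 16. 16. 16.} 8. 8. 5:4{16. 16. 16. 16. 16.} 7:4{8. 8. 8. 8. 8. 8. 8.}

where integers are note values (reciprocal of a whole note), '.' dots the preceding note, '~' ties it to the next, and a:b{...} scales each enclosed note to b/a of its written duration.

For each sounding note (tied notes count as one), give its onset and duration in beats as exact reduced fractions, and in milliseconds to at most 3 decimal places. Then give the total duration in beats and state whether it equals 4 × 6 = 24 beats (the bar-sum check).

1) 0.0ms=0b +420.561ms=3/4b
2) 420.561ms=3/4b +420.561ms=3/4b
3) 841.121ms=3/2b +841.121ms=3/2b
4) 1682.243ms=3b +240.32ms=3/7b
5) 1922.563ms=24/7b +240.32ms=3/7b
6) 2162.884ms=27/7b +240.32ms=3/7b
7) 2403.204ms=30/7b +240.32ms=3/7b
8) 2643.525ms=33/7b +240.32ms=3/7b
9) 2883.845ms=36/7b +240.32ms=3/7b
10) 3124.166ms=39/7b +240.32ms=3/7b
11) 3364.486ms=6b +1922.563ms=24/7b
12) 5287.049ms=66/7b +240.32ms=3/7b
13) 5527.37ms=69/7b +240.32ms=3/7b
14) 5767.69ms=72/7b +240.32ms=3/7b
15) 6008.011ms=75/7b +240.32ms=3/7b
16) 6248.331ms=78/7b +240.32ms=3/7b
17) 6488.652ms=81/7b +240.32ms=3/7b
18) 6728.972ms=12b +841.121ms=3/2b
19) 7570.093ms=27/2b +841.121ms=3/2b
20) 8411.215ms=15b +336.449ms=3/5b
21) 8747.664ms=78/5b +336.449ms=3/5b
22) 9084.112ms=81/5b +336.449ms=3/5b
23) 9420.561ms=84/5b +336.449ms=3/5b
24) 9757.009ms=87/5b +336.449ms=3/5b
25) 10093.458ms=18b +480.641ms=6/7b
26) 10574.099ms=132/7b +480.641ms=6/7b
27) 11054.74ms=138/7b +480.641ms=6/7b
28) 11535.381ms=144/7b +480.641ms=6/7b
29) 12016.021ms=150/7b +480.641ms=6/7b
30) 12496.662ms=156/7b +480.641ms=6/7b
31) 12977.303ms=162/7b +480.641ms=6/7b
Σ=24b of 24 (107bpm 6/8) — PASS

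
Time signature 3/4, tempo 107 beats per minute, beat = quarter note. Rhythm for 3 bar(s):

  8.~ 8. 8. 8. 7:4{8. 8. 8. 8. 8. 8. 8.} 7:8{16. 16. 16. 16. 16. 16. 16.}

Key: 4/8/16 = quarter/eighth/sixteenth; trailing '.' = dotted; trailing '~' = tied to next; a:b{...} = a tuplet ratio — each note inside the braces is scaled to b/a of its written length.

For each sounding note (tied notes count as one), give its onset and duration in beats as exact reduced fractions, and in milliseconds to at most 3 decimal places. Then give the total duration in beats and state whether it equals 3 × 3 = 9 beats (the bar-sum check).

1) 0.0ms=0b +841.121ms=3/2b
2) 841.121ms=3/2b +420.561ms=3/4b
3) 1261.682ms=9/4b +420.561ms=3/4b
4) 1682.243ms=3b +240.32ms=3/7b
5) 1922.563ms=24/7b +240.32ms=3/7b
6) 2162.884ms=27/7b +240.32ms=3/7b
7) 2403.204ms=30/7b +240.32ms=3/7b
8) 2643.525ms=33/7b +240.32ms=3/7b
9) 2883.845ms=36/7b +240.32ms=3/7b
10) 3124.166ms=39/7b +240.32ms=3/7b
11) 3364.486ms=6b +240.32ms=3/7b
12) 3604.806ms=45/7b +240.32ms=3/7b
13) 3845.127ms=48/7b +240.32ms=3/7b
14) 4085.447ms=51/7b +240.32ms=3/7b
15) 4325.768ms=54/7b +240.32ms=3/7b
16) 4566.088ms=57/7b +240.32ms=3/7b
17) 4806.409ms=60/7b +240.32ms=3/7b
Σ=9b of 9 (107bpm 3/4) — PASS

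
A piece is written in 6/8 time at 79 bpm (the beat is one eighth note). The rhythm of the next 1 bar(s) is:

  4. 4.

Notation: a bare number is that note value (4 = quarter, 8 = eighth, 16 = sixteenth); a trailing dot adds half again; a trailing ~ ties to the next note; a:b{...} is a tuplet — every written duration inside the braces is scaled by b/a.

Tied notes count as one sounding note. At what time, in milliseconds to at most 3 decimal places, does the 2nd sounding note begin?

1. 0.0ms @ 0 + 2278.481ms (3)
2. 2278.481ms @ 3 + 2278.481ms (3)

note 2 onset = 3b = 2278.481ms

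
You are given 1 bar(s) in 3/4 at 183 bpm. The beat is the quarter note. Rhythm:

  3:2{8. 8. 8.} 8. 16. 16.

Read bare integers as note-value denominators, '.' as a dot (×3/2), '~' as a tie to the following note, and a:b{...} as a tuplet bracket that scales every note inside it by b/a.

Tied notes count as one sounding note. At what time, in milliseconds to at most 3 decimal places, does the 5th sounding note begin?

1. 0.0ms @ 0 + 163.934ms (1/2)
2. 163.934ms @ 1/2 + 163.934ms (1/2)
3. 327.869ms @ 1 + 163.934ms (1/2)
4. 491.803ms @ 3/2 + 245.902ms (3/4)
5. 737.705ms @ 9/4 + 122.951ms (3/8)
6. 860.656ms @ 21/8 + 122.951ms (3/8)

note 5 onset = 9/4b = 737.705ms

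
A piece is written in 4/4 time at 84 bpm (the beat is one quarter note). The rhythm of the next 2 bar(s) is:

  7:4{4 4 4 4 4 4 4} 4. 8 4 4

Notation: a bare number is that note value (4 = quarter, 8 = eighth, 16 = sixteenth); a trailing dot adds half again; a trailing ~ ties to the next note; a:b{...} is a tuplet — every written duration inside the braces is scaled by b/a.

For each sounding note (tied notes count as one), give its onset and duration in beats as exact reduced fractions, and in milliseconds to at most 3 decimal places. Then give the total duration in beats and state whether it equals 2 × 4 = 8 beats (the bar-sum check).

1) 0.0ms=0b +408.163ms=4/7b
2) 408.163ms=4/7b +408.163ms=4/7b
3) 816.327ms=8/7b +408.163ms=4/7b
4) 1224.49ms=12/7b +408.163ms=4/7b
5) 1632.653ms=16/7b +408.163ms=4/7b
6) 2040.816ms=20/7b +408.163ms=4/7b
7) 2448.98ms=24/7b +408.163ms=4/7b
8) 2857.143ms=4b +1071.429ms=3/2b
9) 3928.571ms=11/2b +357.143ms=1/2b
10) 4285.714ms=6b +714.286ms=1b
11) 5000.0ms=7b +714.286ms=1b
Σ=8b of 8 (84bpm 4/4) — PASS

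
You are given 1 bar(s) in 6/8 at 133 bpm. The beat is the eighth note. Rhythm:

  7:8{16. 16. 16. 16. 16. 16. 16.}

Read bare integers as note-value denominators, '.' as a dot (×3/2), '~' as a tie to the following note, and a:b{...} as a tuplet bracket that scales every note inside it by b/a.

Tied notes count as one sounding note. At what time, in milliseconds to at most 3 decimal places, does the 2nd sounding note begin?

note 2 onset = 6/7b = 386.681ms

1. 0.0ms @ 0 + 386.681ms (6/7)
2. 386.681ms @ 6/7 + 386.681ms (6/7)
3. 773.362ms @ 12/7 + 386.681ms (6/7)
4. 1160.043ms @ 18/7 + 386.681ms (6/7)
5. 1546.724ms @ 24/7 + 386.681ms (6/7)
6. 1933.405ms @ 30/7 + 386.681ms (6/7)
7. 2320.086ms @ 36/7 + 386.681ms (6/7)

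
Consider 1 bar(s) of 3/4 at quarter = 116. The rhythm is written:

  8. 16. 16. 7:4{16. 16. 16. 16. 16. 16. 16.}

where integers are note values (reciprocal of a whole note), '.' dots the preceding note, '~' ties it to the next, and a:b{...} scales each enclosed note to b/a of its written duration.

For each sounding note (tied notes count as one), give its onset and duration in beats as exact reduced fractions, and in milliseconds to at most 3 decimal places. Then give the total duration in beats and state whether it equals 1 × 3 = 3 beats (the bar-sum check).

1) 0.0ms=0b +387.931ms=3/4b
2) 387.931ms=3/4b +193.966ms=3/8b
3) 581.897ms=9/8b +193.966ms=3/8b
4) 775.862ms=3/2b +110.837ms=3/14b
5) 886.7ms=12/7b +110.837ms=3/14b
6) 997.537ms=27/14b +110.837ms=3/14b
7) 1108.374ms=15/7b +110.837ms=3/14b
8) 1219.212ms=33/14b +110.837ms=3/14b
9) 1330.049ms=18/7b +110.837ms=3/14b
10) 1440.887ms=39/14b +110.837ms=3/14b
Σ=3b of 3 (116bpm 3/4) — PASS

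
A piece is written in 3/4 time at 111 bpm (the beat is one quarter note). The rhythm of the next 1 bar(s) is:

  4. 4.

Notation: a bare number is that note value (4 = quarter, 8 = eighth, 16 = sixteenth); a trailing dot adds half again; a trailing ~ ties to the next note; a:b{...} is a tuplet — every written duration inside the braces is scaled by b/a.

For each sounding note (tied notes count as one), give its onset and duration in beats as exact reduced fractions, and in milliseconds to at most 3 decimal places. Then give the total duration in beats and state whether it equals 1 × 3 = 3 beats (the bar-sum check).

1) 0.0ms=0b +810.811ms=3/2b
2) 810.811ms=3/2b +810.811ms=3/2b
Σ=3b of 3 (111bpm 3/4) — PASS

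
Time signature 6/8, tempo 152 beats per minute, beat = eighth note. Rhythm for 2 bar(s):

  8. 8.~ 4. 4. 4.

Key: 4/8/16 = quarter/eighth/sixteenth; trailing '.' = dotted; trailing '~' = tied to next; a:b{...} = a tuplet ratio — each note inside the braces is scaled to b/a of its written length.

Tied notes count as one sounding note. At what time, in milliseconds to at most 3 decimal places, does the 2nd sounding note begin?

note 2 onset = 3/2b = 592.105ms

1. 0.0ms @ 0 + 592.105ms (3/2)
2. 592.105ms @ 3/2 + 1776.316ms (9/2)
3. 2368.421ms @ 6 + 1184.211ms (3)
4. 3552.632ms @ 9 + 1184.211ms (3)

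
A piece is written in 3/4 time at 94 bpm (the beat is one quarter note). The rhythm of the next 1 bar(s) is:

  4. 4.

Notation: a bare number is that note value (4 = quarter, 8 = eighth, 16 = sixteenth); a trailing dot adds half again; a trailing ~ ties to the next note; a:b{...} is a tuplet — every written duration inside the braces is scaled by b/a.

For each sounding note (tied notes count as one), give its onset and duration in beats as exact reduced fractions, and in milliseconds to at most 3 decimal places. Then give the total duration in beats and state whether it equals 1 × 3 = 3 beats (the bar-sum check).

1) 0.0ms=0b +957.447ms=3/2b
2) 957.447ms=3/2b +957.447ms=3/2b
Σ=3b of 3 (94bpm 3/4) — PASS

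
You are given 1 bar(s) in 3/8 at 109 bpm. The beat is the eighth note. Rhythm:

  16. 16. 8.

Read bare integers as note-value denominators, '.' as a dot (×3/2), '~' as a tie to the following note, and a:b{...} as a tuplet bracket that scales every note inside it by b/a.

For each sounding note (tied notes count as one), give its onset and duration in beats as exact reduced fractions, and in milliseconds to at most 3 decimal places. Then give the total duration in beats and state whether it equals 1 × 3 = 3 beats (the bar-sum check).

1) 0.0ms=0b +412.844ms=3/4b
2) 412.844ms=3/4b +412.844ms=3/4b
3) 825.688ms=3/2b +825.688ms=3/2b
Σ=3b of 3 (109bpm 3/8) — PASS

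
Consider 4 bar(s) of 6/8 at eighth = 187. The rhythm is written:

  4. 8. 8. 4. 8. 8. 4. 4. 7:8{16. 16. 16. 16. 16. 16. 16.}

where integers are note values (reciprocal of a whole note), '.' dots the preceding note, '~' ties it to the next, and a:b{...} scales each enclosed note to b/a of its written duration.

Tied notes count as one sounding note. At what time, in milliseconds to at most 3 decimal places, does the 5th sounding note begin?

note 5 onset = 9b = 2887.701ms

1. 0.0ms @ 0 + 962.567ms (3)
2. 962.567ms @ 3 + 481.283ms (3/2)
3. 1443.85ms @ 9/2 + 481.283ms (3/2)
4. 1925.134ms @ 6 + 962.567ms (3)
5. 2887.701ms @ 9 + 481.283ms (3/2)
6. 3368.984ms @ 21/2 + 481.283ms (3/2)
7. 3850.267ms @ 12 + 962.567ms (3)
8. 4812.834ms @ 15 + 962.567ms (3)
9. 5775.401ms @ 18 + 275.019ms (6/7)
10. 6050.42ms @ 132/7 + 275.019ms (6/7)
11. 6325.439ms @ 138/7 + 275.019ms (6/7)
12. 6600.458ms @ 144/7 + 275.019ms (6/7)
13. 6875.477ms @ 150/7 + 275.019ms (6/7)
14. 7150.497ms @ 156/7 + 275.019ms (6/7)
15. 7425.516ms @ 162/7 + 275.019ms (6/7)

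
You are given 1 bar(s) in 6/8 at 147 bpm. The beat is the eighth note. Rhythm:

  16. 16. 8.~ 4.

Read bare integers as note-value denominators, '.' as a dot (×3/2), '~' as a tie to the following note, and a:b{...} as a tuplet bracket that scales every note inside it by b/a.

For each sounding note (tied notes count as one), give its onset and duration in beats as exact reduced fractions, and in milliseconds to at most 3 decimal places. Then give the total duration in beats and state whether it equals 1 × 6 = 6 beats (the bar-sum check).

1) 0.0ms=0b +306.122ms=3/4b
2) 306.122ms=3/4b +306.122ms=3/4b
3) 612.245ms=3/2b +1836.735ms=9/2b
Σ=6b of 6 (147bpm 6/8) — PASS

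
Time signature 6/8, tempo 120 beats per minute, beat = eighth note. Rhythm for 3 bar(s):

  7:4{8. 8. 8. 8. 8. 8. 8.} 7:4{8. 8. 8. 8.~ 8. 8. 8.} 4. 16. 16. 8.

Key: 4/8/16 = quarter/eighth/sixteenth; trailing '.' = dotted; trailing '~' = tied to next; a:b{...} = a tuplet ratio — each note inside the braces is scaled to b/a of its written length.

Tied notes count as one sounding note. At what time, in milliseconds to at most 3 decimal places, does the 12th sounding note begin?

note 12 onset = 72/7b = 5142.857ms

1. 0.0ms @ 0 + 428.571ms (6/7)
2. 428.571ms @ 6/7 + 428.571ms (6/7)
3. 857.143ms @ 12/7 + 428.571ms (6/7)
4. 1285.714ms @ 18/7 + 428.571ms (6/7)
5. 1714.286ms @ 24/7 + 428.571ms (6/7)
6. 2142.857ms @ 30/7 + 428.571ms (6/7)
7. 2571.429ms @ 36/7 + 428.571ms (6/7)
8. 3000.0ms @ 6 + 428.571ms (6/7)
9. 3428.571ms @ 48/7 + 428.571ms (6/7)
10. 3857.143ms @ 54/7 + 428.571ms (6/7)
11. 4285.714ms @ 60/7 + 857.143ms (12/7)
12. 5142.857ms @ 72/7 + 428.571ms (6/7)
13. 5571.429ms @ 78/7 + 428.571ms (6/7)
14. 6000.0ms @ 12 + 1500.0ms (3)
15. 7500.0ms @ 15 + 375.0ms (3/4)
16. 7875.0ms @ 63/4 + 375.0ms (3/4)
17. 8250.0ms @ 33/2 + 750.0ms (3/2)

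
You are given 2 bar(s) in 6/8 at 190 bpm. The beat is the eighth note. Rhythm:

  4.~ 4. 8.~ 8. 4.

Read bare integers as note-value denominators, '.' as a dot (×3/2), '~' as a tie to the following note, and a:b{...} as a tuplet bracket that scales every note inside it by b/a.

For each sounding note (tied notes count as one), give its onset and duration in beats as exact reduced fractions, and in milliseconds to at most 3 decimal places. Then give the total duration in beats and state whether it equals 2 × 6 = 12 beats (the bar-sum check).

1) 0.0ms=0b +1894.737ms=6b
2) 1894.737ms=6b +947.368ms=3b
3) 2842.105ms=9b +947.368ms=3b
Σ=12b of 12 (190bpm 6/8) — PASS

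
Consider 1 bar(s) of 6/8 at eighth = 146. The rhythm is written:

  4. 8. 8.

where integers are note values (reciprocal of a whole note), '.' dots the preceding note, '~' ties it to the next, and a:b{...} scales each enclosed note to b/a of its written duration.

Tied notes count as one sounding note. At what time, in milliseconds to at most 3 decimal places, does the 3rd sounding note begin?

1. 0.0ms @ 0 + 1232.877ms (3)
2. 1232.877ms @ 3 + 616.438ms (3/2)
3. 1849.315ms @ 9/2 + 616.438ms (3/2)

note 3 onset = 9/2b = 1849.315ms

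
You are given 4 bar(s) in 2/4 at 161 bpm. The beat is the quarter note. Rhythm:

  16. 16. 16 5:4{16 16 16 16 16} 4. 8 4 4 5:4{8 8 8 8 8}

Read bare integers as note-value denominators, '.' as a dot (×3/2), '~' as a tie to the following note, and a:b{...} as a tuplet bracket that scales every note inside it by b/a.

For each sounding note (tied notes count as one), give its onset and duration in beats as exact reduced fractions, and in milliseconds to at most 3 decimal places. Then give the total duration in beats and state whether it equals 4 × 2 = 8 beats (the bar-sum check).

1) 0.0ms=0b +139.752ms=3/8b
2) 139.752ms=3/8b +139.752ms=3/8b
3) 279.503ms=3/4b +93.168ms=1/4b
4) 372.671ms=1b +74.534ms=1/5b
5) 447.205ms=6/5b +74.534ms=1/5b
6) 521.739ms=7/5b +74.534ms=1/5b
7) 596.273ms=8/5b +74.534ms=1/5b
8) 670.807ms=9/5b +74.534ms=1/5b
9) 745.342ms=2b +559.006ms=3/2b
10) 1304.348ms=7/2b +186.335ms=1/2b
11) 1490.683ms=4b +372.671ms=1b
12) 1863.354ms=5b +372.671ms=1b
13) 2236.025ms=6b +149.068ms=2/5b
14) 2385.093ms=32/5b +149.068ms=2/5b
15) 2534.161ms=34/5b +149.068ms=2/5b
16) 2683.23ms=36/5b +149.068ms=2/5b
17) 2832.298ms=38/5b +149.068ms=2/5b
Σ=8b of 8 (161bpm 2/4) — PASS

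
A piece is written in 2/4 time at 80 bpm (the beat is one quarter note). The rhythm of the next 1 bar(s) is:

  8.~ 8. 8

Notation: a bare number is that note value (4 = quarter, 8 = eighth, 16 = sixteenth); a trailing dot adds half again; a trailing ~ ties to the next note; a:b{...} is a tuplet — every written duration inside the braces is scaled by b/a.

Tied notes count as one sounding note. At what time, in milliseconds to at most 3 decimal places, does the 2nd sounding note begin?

note 2 onset = 3/2b = 1125.0ms

1. 0.0ms @ 0 + 1125.0ms (3/2)
2. 1125.0ms @ 3/2 + 375.0ms (1/2)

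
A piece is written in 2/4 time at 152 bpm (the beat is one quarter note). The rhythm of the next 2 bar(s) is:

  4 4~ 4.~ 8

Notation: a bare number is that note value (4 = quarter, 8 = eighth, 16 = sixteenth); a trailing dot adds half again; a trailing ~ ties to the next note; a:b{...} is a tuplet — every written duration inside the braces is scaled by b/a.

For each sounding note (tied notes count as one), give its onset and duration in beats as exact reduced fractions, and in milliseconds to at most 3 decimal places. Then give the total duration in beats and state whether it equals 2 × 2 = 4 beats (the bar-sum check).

1) 0.0ms=0b +394.737ms=1b
2) 394.737ms=1b +1184.211ms=3b
Σ=4b of 4 (152bpm 2/4) — PASS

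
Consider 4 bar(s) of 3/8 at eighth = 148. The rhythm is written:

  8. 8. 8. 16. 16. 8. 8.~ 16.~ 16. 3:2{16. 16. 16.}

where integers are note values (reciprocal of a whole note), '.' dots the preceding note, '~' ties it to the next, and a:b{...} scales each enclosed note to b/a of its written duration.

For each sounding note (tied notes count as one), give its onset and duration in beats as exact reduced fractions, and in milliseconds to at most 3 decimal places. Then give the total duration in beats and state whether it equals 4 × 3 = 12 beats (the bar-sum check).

1) 0.0ms=0b +608.108ms=3/2b
2) 608.108ms=3/2b +608.108ms=3/2b
3) 1216.216ms=3b +608.108ms=3/2b
4) 1824.324ms=9/2b +304.054ms=3/4b
5) 2128.378ms=21/4b +304.054ms=3/4b
6) 2432.432ms=6b +608.108ms=3/2b
7) 3040.541ms=15/2b +1216.216ms=3b
8) 4256.757ms=21/2b +202.703ms=1/2b
9) 4459.459ms=11b +202.703ms=1/2b
10) 4662.162ms=23/2b +202.703ms=1/2b
Σ=12b of 12 (148bpm 3/8) — PASS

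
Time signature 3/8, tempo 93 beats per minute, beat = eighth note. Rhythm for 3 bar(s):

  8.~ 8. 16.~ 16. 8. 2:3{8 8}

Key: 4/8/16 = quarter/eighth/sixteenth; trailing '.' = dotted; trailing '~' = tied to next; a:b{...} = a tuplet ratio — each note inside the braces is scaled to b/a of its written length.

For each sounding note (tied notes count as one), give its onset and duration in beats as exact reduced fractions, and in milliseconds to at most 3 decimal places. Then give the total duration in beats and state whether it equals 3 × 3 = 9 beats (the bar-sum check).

1) 0.0ms=0b +1935.484ms=3b
2) 1935.484ms=3b +967.742ms=3/2b
3) 2903.226ms=9/2b +967.742ms=3/2b
4) 3870.968ms=6b +967.742ms=3/2b
5) 4838.71ms=15/2b +967.742ms=3/2b
Σ=9b of 9 (93bpm 3/8) — PASS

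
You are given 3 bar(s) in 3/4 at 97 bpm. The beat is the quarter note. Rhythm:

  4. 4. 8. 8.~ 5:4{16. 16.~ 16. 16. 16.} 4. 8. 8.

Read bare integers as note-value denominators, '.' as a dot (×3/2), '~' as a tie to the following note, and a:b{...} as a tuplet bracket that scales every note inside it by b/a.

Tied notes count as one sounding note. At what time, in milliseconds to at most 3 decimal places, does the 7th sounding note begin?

note 7 onset = 57/10b = 3525.773ms

1. 0.0ms @ 0 + 927.835ms (3/2)
2. 927.835ms @ 3/2 + 927.835ms (3/2)
3. 1855.67ms @ 3 + 463.918ms (3/4)
4. 2319.588ms @ 15/4 + 649.485ms (21/20)
5. 2969.072ms @ 24/5 + 371.134ms (3/5)
6. 3340.206ms @ 27/5 + 185.567ms (3/10)
7. 3525.773ms @ 57/10 + 185.567ms (3/10)
8. 3711.34ms @ 6 + 927.835ms (3/2)
9. 4639.175ms @ 15/2 + 463.918ms (3/4)
10. 5103.093ms @ 33/4 + 463.918ms (3/4)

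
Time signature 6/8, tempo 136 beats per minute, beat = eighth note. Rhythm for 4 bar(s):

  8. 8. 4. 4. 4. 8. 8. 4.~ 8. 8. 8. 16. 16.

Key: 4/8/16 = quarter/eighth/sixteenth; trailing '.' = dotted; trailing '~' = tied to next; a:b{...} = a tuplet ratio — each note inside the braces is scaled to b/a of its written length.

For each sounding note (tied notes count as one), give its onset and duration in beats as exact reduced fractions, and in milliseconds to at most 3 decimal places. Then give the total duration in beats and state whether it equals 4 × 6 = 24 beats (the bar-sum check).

1) 0.0ms=0b +661.765ms=3/2b
2) 661.765ms=3/2b +661.765ms=3/2b
3) 1323.529ms=3b +1323.529ms=3b
4) 2647.059ms=6b +1323.529ms=3b
5) 3970.588ms=9b +1323.529ms=3b
6) 5294.118ms=12b +661.765ms=3/2b
7) 5955.882ms=27/2b +661.765ms=3/2b
8) 6617.647ms=15b +1985.294ms=9/2b
9) 8602.941ms=39/2b +661.765ms=3/2b
10) 9264.706ms=21b +661.765ms=3/2b
11) 9926.471ms=45/2b +330.882ms=3/4b
12) 10257.353ms=93/4b +330.882ms=3/4b
Σ=24b of 24 (136bpm 6/8) — PASS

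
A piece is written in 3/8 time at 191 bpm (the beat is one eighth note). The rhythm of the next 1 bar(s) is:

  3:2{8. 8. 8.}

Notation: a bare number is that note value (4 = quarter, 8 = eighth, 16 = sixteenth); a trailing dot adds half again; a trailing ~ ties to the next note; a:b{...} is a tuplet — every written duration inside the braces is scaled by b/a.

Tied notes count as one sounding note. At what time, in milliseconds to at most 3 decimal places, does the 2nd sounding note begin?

1. 0.0ms @ 0 + 314.136ms (1)
2. 314.136ms @ 1 + 314.136ms (1)
3. 628.272ms @ 2 + 314.136ms (1)

note 2 onset = 1b = 314.136ms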